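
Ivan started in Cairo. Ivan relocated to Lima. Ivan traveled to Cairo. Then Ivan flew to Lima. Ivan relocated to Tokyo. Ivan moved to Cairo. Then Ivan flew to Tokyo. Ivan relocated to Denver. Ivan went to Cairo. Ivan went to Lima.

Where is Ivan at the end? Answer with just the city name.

Answer: Lima

Derivation:
Tracking Ivan's location:
Start: Ivan is in Cairo.
After move 1: Cairo -> Lima. Ivan is in Lima.
After move 2: Lima -> Cairo. Ivan is in Cairo.
After move 3: Cairo -> Lima. Ivan is in Lima.
After move 4: Lima -> Tokyo. Ivan is in Tokyo.
After move 5: Tokyo -> Cairo. Ivan is in Cairo.
After move 6: Cairo -> Tokyo. Ivan is in Tokyo.
After move 7: Tokyo -> Denver. Ivan is in Denver.
After move 8: Denver -> Cairo. Ivan is in Cairo.
After move 9: Cairo -> Lima. Ivan is in Lima.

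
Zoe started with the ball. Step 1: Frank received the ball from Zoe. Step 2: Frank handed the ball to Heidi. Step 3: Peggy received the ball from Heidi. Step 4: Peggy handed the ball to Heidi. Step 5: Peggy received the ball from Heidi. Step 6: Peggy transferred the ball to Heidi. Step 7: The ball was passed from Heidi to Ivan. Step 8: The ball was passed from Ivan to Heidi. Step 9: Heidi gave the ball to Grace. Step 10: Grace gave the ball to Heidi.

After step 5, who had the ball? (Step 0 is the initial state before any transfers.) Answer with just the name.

Tracking the ball holder through step 5:
After step 0 (start): Zoe
After step 1: Frank
After step 2: Heidi
After step 3: Peggy
After step 4: Heidi
After step 5: Peggy

At step 5, the holder is Peggy.

Answer: Peggy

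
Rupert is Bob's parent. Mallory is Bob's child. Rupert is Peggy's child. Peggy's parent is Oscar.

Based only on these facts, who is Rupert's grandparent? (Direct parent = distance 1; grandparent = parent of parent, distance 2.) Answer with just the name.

Reconstructing the parent chain from the given facts:
  Oscar -> Peggy -> Rupert -> Bob -> Mallory
(each arrow means 'parent of the next')
Positions in the chain (0 = top):
  position of Oscar: 0
  position of Peggy: 1
  position of Rupert: 2
  position of Bob: 3
  position of Mallory: 4

Rupert is at position 2; the grandparent is 2 steps up the chain, i.e. position 0: Oscar.

Answer: Oscar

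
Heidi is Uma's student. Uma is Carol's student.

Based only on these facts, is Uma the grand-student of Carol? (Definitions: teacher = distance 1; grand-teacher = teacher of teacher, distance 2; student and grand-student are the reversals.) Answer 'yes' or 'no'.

Reconstructing the teacher chain from the given facts:
  Carol -> Uma -> Heidi
(each arrow means 'teacher of the next')
Positions in the chain (0 = top):
  position of Carol: 0
  position of Uma: 1
  position of Heidi: 2

Uma is at position 1, Carol is at position 0; signed distance (j - i) = -1.
'grand-student' requires j - i = -2. Actual distance is -1, so the relation does NOT hold.

Answer: no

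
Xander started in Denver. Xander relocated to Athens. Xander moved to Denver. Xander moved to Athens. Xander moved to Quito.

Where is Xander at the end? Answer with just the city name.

Answer: Quito

Derivation:
Tracking Xander's location:
Start: Xander is in Denver.
After move 1: Denver -> Athens. Xander is in Athens.
After move 2: Athens -> Denver. Xander is in Denver.
After move 3: Denver -> Athens. Xander is in Athens.
After move 4: Athens -> Quito. Xander is in Quito.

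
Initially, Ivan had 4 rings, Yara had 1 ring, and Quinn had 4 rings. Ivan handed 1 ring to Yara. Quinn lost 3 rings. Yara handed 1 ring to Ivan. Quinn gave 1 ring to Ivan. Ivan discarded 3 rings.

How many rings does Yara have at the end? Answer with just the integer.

Answer: 1

Derivation:
Tracking counts step by step:
Start: Ivan=4, Yara=1, Quinn=4
Event 1 (Ivan -> Yara, 1): Ivan: 4 -> 3, Yara: 1 -> 2. State: Ivan=3, Yara=2, Quinn=4
Event 2 (Quinn -3): Quinn: 4 -> 1. State: Ivan=3, Yara=2, Quinn=1
Event 3 (Yara -> Ivan, 1): Yara: 2 -> 1, Ivan: 3 -> 4. State: Ivan=4, Yara=1, Quinn=1
Event 4 (Quinn -> Ivan, 1): Quinn: 1 -> 0, Ivan: 4 -> 5. State: Ivan=5, Yara=1, Quinn=0
Event 5 (Ivan -3): Ivan: 5 -> 2. State: Ivan=2, Yara=1, Quinn=0

Yara's final count: 1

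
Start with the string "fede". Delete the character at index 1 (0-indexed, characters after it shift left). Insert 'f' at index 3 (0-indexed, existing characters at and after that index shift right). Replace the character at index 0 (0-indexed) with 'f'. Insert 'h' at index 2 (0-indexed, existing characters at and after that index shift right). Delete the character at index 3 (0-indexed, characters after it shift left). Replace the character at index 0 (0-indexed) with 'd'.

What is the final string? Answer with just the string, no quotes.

Answer: ddhf

Derivation:
Applying each edit step by step:
Start: "fede"
Op 1 (delete idx 1 = 'e'): "fede" -> "fde"
Op 2 (insert 'f' at idx 3): "fde" -> "fdef"
Op 3 (replace idx 0: 'f' -> 'f'): "fdef" -> "fdef"
Op 4 (insert 'h' at idx 2): "fdef" -> "fdhef"
Op 5 (delete idx 3 = 'e'): "fdhef" -> "fdhf"
Op 6 (replace idx 0: 'f' -> 'd'): "fdhf" -> "ddhf"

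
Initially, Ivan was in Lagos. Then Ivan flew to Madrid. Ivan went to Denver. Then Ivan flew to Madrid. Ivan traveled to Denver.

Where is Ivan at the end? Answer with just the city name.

Tracking Ivan's location:
Start: Ivan is in Lagos.
After move 1: Lagos -> Madrid. Ivan is in Madrid.
After move 2: Madrid -> Denver. Ivan is in Denver.
After move 3: Denver -> Madrid. Ivan is in Madrid.
After move 4: Madrid -> Denver. Ivan is in Denver.

Answer: Denver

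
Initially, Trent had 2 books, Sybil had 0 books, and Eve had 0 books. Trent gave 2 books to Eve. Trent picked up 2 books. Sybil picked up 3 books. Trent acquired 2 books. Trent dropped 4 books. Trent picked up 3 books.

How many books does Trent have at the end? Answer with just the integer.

Answer: 3

Derivation:
Tracking counts step by step:
Start: Trent=2, Sybil=0, Eve=0
Event 1 (Trent -> Eve, 2): Trent: 2 -> 0, Eve: 0 -> 2. State: Trent=0, Sybil=0, Eve=2
Event 2 (Trent +2): Trent: 0 -> 2. State: Trent=2, Sybil=0, Eve=2
Event 3 (Sybil +3): Sybil: 0 -> 3. State: Trent=2, Sybil=3, Eve=2
Event 4 (Trent +2): Trent: 2 -> 4. State: Trent=4, Sybil=3, Eve=2
Event 5 (Trent -4): Trent: 4 -> 0. State: Trent=0, Sybil=3, Eve=2
Event 6 (Trent +3): Trent: 0 -> 3. State: Trent=3, Sybil=3, Eve=2

Trent's final count: 3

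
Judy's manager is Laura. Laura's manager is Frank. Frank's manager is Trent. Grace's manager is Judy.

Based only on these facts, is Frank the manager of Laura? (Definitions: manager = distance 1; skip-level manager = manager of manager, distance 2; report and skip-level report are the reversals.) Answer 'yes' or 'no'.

Answer: yes

Derivation:
Reconstructing the manager chain from the given facts:
  Trent -> Frank -> Laura -> Judy -> Grace
(each arrow means 'manager of the next')
Positions in the chain (0 = top):
  position of Trent: 0
  position of Frank: 1
  position of Laura: 2
  position of Judy: 3
  position of Grace: 4

Frank is at position 1, Laura is at position 2; signed distance (j - i) = 1.
'manager' requires j - i = 1. Actual distance is 1, so the relation HOLDS.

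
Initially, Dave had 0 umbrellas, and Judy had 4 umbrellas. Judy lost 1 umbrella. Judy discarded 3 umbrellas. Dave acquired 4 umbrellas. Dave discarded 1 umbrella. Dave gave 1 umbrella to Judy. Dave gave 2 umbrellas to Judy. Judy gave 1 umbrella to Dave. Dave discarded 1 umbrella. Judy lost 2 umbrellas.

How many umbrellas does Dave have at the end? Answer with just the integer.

Tracking counts step by step:
Start: Dave=0, Judy=4
Event 1 (Judy -1): Judy: 4 -> 3. State: Dave=0, Judy=3
Event 2 (Judy -3): Judy: 3 -> 0. State: Dave=0, Judy=0
Event 3 (Dave +4): Dave: 0 -> 4. State: Dave=4, Judy=0
Event 4 (Dave -1): Dave: 4 -> 3. State: Dave=3, Judy=0
Event 5 (Dave -> Judy, 1): Dave: 3 -> 2, Judy: 0 -> 1. State: Dave=2, Judy=1
Event 6 (Dave -> Judy, 2): Dave: 2 -> 0, Judy: 1 -> 3. State: Dave=0, Judy=3
Event 7 (Judy -> Dave, 1): Judy: 3 -> 2, Dave: 0 -> 1. State: Dave=1, Judy=2
Event 8 (Dave -1): Dave: 1 -> 0. State: Dave=0, Judy=2
Event 9 (Judy -2): Judy: 2 -> 0. State: Dave=0, Judy=0

Dave's final count: 0

Answer: 0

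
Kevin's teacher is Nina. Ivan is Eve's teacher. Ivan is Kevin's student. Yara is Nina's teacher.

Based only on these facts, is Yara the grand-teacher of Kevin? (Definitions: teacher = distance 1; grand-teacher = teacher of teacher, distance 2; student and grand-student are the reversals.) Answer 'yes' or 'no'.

Reconstructing the teacher chain from the given facts:
  Yara -> Nina -> Kevin -> Ivan -> Eve
(each arrow means 'teacher of the next')
Positions in the chain (0 = top):
  position of Yara: 0
  position of Nina: 1
  position of Kevin: 2
  position of Ivan: 3
  position of Eve: 4

Yara is at position 0, Kevin is at position 2; signed distance (j - i) = 2.
'grand-teacher' requires j - i = 2. Actual distance is 2, so the relation HOLDS.

Answer: yes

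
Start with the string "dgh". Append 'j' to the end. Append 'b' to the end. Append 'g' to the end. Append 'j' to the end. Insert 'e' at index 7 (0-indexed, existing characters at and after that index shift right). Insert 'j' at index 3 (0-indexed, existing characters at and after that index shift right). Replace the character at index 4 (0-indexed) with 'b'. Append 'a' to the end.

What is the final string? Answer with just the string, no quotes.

Answer: dghjbbgjea

Derivation:
Applying each edit step by step:
Start: "dgh"
Op 1 (append 'j'): "dgh" -> "dghj"
Op 2 (append 'b'): "dghj" -> "dghjb"
Op 3 (append 'g'): "dghjb" -> "dghjbg"
Op 4 (append 'j'): "dghjbg" -> "dghjbgj"
Op 5 (insert 'e' at idx 7): "dghjbgj" -> "dghjbgje"
Op 6 (insert 'j' at idx 3): "dghjbgje" -> "dghjjbgje"
Op 7 (replace idx 4: 'j' -> 'b'): "dghjjbgje" -> "dghjbbgje"
Op 8 (append 'a'): "dghjbbgje" -> "dghjbbgjea"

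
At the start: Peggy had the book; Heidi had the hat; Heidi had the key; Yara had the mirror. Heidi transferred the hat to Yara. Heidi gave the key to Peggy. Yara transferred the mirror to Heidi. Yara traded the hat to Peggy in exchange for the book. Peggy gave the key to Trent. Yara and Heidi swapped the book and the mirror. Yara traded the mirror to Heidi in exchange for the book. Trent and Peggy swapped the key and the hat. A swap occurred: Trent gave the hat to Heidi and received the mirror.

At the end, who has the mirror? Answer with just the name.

Tracking all object holders:
Start: book:Peggy, hat:Heidi, key:Heidi, mirror:Yara
Event 1 (give hat: Heidi -> Yara). State: book:Peggy, hat:Yara, key:Heidi, mirror:Yara
Event 2 (give key: Heidi -> Peggy). State: book:Peggy, hat:Yara, key:Peggy, mirror:Yara
Event 3 (give mirror: Yara -> Heidi). State: book:Peggy, hat:Yara, key:Peggy, mirror:Heidi
Event 4 (swap hat<->book: now hat:Peggy, book:Yara). State: book:Yara, hat:Peggy, key:Peggy, mirror:Heidi
Event 5 (give key: Peggy -> Trent). State: book:Yara, hat:Peggy, key:Trent, mirror:Heidi
Event 6 (swap book<->mirror: now book:Heidi, mirror:Yara). State: book:Heidi, hat:Peggy, key:Trent, mirror:Yara
Event 7 (swap mirror<->book: now mirror:Heidi, book:Yara). State: book:Yara, hat:Peggy, key:Trent, mirror:Heidi
Event 8 (swap key<->hat: now key:Peggy, hat:Trent). State: book:Yara, hat:Trent, key:Peggy, mirror:Heidi
Event 9 (swap hat<->mirror: now hat:Heidi, mirror:Trent). State: book:Yara, hat:Heidi, key:Peggy, mirror:Trent

Final state: book:Yara, hat:Heidi, key:Peggy, mirror:Trent
The mirror is held by Trent.

Answer: Trent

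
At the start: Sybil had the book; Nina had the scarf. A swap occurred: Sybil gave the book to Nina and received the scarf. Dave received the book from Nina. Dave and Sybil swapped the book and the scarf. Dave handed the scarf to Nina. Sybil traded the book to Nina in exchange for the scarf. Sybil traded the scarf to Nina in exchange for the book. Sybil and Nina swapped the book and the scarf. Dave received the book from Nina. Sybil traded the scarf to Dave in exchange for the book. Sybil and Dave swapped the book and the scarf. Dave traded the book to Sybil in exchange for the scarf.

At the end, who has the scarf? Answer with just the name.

Tracking all object holders:
Start: book:Sybil, scarf:Nina
Event 1 (swap book<->scarf: now book:Nina, scarf:Sybil). State: book:Nina, scarf:Sybil
Event 2 (give book: Nina -> Dave). State: book:Dave, scarf:Sybil
Event 3 (swap book<->scarf: now book:Sybil, scarf:Dave). State: book:Sybil, scarf:Dave
Event 4 (give scarf: Dave -> Nina). State: book:Sybil, scarf:Nina
Event 5 (swap book<->scarf: now book:Nina, scarf:Sybil). State: book:Nina, scarf:Sybil
Event 6 (swap scarf<->book: now scarf:Nina, book:Sybil). State: book:Sybil, scarf:Nina
Event 7 (swap book<->scarf: now book:Nina, scarf:Sybil). State: book:Nina, scarf:Sybil
Event 8 (give book: Nina -> Dave). State: book:Dave, scarf:Sybil
Event 9 (swap scarf<->book: now scarf:Dave, book:Sybil). State: book:Sybil, scarf:Dave
Event 10 (swap book<->scarf: now book:Dave, scarf:Sybil). State: book:Dave, scarf:Sybil
Event 11 (swap book<->scarf: now book:Sybil, scarf:Dave). State: book:Sybil, scarf:Dave

Final state: book:Sybil, scarf:Dave
The scarf is held by Dave.

Answer: Dave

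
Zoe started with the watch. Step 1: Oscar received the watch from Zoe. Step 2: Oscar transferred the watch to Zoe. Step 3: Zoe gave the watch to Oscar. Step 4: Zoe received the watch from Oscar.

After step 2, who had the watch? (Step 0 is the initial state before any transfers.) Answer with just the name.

Answer: Zoe

Derivation:
Tracking the watch holder through step 2:
After step 0 (start): Zoe
After step 1: Oscar
After step 2: Zoe

At step 2, the holder is Zoe.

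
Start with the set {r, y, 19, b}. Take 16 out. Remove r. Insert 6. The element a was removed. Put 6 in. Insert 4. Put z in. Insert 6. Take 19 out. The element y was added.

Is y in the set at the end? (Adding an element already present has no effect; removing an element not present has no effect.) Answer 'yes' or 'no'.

Answer: yes

Derivation:
Tracking the set through each operation:
Start: {19, b, r, y}
Event 1 (remove 16): not present, no change. Set: {19, b, r, y}
Event 2 (remove r): removed. Set: {19, b, y}
Event 3 (add 6): added. Set: {19, 6, b, y}
Event 4 (remove a): not present, no change. Set: {19, 6, b, y}
Event 5 (add 6): already present, no change. Set: {19, 6, b, y}
Event 6 (add 4): added. Set: {19, 4, 6, b, y}
Event 7 (add z): added. Set: {19, 4, 6, b, y, z}
Event 8 (add 6): already present, no change. Set: {19, 4, 6, b, y, z}
Event 9 (remove 19): removed. Set: {4, 6, b, y, z}
Event 10 (add y): already present, no change. Set: {4, 6, b, y, z}

Final set: {4, 6, b, y, z} (size 5)
y is in the final set.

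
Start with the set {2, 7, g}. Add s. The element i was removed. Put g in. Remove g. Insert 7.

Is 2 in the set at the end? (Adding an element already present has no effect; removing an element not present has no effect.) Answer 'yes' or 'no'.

Tracking the set through each operation:
Start: {2, 7, g}
Event 1 (add s): added. Set: {2, 7, g, s}
Event 2 (remove i): not present, no change. Set: {2, 7, g, s}
Event 3 (add g): already present, no change. Set: {2, 7, g, s}
Event 4 (remove g): removed. Set: {2, 7, s}
Event 5 (add 7): already present, no change. Set: {2, 7, s}

Final set: {2, 7, s} (size 3)
2 is in the final set.

Answer: yes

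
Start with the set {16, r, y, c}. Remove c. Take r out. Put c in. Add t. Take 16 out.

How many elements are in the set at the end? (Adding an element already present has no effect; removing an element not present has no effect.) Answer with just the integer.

Tracking the set through each operation:
Start: {16, c, r, y}
Event 1 (remove c): removed. Set: {16, r, y}
Event 2 (remove r): removed. Set: {16, y}
Event 3 (add c): added. Set: {16, c, y}
Event 4 (add t): added. Set: {16, c, t, y}
Event 5 (remove 16): removed. Set: {c, t, y}

Final set: {c, t, y} (size 3)

Answer: 3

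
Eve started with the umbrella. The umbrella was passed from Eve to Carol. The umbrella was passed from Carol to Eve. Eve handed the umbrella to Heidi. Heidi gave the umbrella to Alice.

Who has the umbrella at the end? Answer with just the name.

Tracking the umbrella through each event:
Start: Eve has the umbrella.
After event 1: Carol has the umbrella.
After event 2: Eve has the umbrella.
After event 3: Heidi has the umbrella.
After event 4: Alice has the umbrella.

Answer: Alice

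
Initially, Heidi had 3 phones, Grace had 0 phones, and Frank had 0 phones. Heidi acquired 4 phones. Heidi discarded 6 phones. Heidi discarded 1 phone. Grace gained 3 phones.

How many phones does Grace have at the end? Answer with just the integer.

Tracking counts step by step:
Start: Heidi=3, Grace=0, Frank=0
Event 1 (Heidi +4): Heidi: 3 -> 7. State: Heidi=7, Grace=0, Frank=0
Event 2 (Heidi -6): Heidi: 7 -> 1. State: Heidi=1, Grace=0, Frank=0
Event 3 (Heidi -1): Heidi: 1 -> 0. State: Heidi=0, Grace=0, Frank=0
Event 4 (Grace +3): Grace: 0 -> 3. State: Heidi=0, Grace=3, Frank=0

Grace's final count: 3

Answer: 3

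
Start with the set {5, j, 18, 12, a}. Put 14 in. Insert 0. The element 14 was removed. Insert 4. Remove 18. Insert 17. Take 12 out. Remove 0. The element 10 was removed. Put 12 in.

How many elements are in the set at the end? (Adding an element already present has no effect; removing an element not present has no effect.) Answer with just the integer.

Answer: 6

Derivation:
Tracking the set through each operation:
Start: {12, 18, 5, a, j}
Event 1 (add 14): added. Set: {12, 14, 18, 5, a, j}
Event 2 (add 0): added. Set: {0, 12, 14, 18, 5, a, j}
Event 3 (remove 14): removed. Set: {0, 12, 18, 5, a, j}
Event 4 (add 4): added. Set: {0, 12, 18, 4, 5, a, j}
Event 5 (remove 18): removed. Set: {0, 12, 4, 5, a, j}
Event 6 (add 17): added. Set: {0, 12, 17, 4, 5, a, j}
Event 7 (remove 12): removed. Set: {0, 17, 4, 5, a, j}
Event 8 (remove 0): removed. Set: {17, 4, 5, a, j}
Event 9 (remove 10): not present, no change. Set: {17, 4, 5, a, j}
Event 10 (add 12): added. Set: {12, 17, 4, 5, a, j}

Final set: {12, 17, 4, 5, a, j} (size 6)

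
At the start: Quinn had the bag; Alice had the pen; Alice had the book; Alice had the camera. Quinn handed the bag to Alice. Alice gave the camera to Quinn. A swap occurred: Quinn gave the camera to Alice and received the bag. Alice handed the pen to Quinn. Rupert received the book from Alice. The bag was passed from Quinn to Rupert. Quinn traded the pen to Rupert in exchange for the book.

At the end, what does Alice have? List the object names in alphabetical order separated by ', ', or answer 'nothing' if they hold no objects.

Tracking all object holders:
Start: bag:Quinn, pen:Alice, book:Alice, camera:Alice
Event 1 (give bag: Quinn -> Alice). State: bag:Alice, pen:Alice, book:Alice, camera:Alice
Event 2 (give camera: Alice -> Quinn). State: bag:Alice, pen:Alice, book:Alice, camera:Quinn
Event 3 (swap camera<->bag: now camera:Alice, bag:Quinn). State: bag:Quinn, pen:Alice, book:Alice, camera:Alice
Event 4 (give pen: Alice -> Quinn). State: bag:Quinn, pen:Quinn, book:Alice, camera:Alice
Event 5 (give book: Alice -> Rupert). State: bag:Quinn, pen:Quinn, book:Rupert, camera:Alice
Event 6 (give bag: Quinn -> Rupert). State: bag:Rupert, pen:Quinn, book:Rupert, camera:Alice
Event 7 (swap pen<->book: now pen:Rupert, book:Quinn). State: bag:Rupert, pen:Rupert, book:Quinn, camera:Alice

Final state: bag:Rupert, pen:Rupert, book:Quinn, camera:Alice
Alice holds: camera.

Answer: camera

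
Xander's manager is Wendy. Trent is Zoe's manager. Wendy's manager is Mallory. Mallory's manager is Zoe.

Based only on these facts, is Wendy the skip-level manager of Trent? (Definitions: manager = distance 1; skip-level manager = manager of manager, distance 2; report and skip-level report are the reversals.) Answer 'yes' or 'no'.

Reconstructing the manager chain from the given facts:
  Trent -> Zoe -> Mallory -> Wendy -> Xander
(each arrow means 'manager of the next')
Positions in the chain (0 = top):
  position of Trent: 0
  position of Zoe: 1
  position of Mallory: 2
  position of Wendy: 3
  position of Xander: 4

Wendy is at position 3, Trent is at position 0; signed distance (j - i) = -3.
'skip-level manager' requires j - i = 2. Actual distance is -3, so the relation does NOT hold.

Answer: no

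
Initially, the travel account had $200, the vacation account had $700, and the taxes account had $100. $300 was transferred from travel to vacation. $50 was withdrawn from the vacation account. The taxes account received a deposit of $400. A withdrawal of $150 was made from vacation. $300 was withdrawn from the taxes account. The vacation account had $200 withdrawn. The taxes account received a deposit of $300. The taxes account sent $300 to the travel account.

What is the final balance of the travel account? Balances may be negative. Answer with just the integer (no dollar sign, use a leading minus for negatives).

Tracking account balances step by step:
Start: travel=200, vacation=700, taxes=100
Event 1 (transfer 300 travel -> vacation): travel: 200 - 300 = -100, vacation: 700 + 300 = 1000. Balances: travel=-100, vacation=1000, taxes=100
Event 2 (withdraw 50 from vacation): vacation: 1000 - 50 = 950. Balances: travel=-100, vacation=950, taxes=100
Event 3 (deposit 400 to taxes): taxes: 100 + 400 = 500. Balances: travel=-100, vacation=950, taxes=500
Event 4 (withdraw 150 from vacation): vacation: 950 - 150 = 800. Balances: travel=-100, vacation=800, taxes=500
Event 5 (withdraw 300 from taxes): taxes: 500 - 300 = 200. Balances: travel=-100, vacation=800, taxes=200
Event 6 (withdraw 200 from vacation): vacation: 800 - 200 = 600. Balances: travel=-100, vacation=600, taxes=200
Event 7 (deposit 300 to taxes): taxes: 200 + 300 = 500. Balances: travel=-100, vacation=600, taxes=500
Event 8 (transfer 300 taxes -> travel): taxes: 500 - 300 = 200, travel: -100 + 300 = 200. Balances: travel=200, vacation=600, taxes=200

Final balance of travel: 200

Answer: 200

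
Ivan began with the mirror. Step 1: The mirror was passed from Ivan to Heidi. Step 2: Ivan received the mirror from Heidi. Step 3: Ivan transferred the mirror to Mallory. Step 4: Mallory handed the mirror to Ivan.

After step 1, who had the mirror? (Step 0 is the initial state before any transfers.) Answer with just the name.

Answer: Heidi

Derivation:
Tracking the mirror holder through step 1:
After step 0 (start): Ivan
After step 1: Heidi

At step 1, the holder is Heidi.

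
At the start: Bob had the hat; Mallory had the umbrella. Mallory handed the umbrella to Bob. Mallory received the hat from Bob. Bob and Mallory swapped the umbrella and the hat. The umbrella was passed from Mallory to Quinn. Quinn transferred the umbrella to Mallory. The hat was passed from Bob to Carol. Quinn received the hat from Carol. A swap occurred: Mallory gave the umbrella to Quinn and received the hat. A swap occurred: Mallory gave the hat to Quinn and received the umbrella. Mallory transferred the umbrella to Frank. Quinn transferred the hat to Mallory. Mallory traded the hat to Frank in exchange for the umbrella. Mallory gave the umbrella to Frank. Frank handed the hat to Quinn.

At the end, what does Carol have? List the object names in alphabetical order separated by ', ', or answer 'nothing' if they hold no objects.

Answer: nothing

Derivation:
Tracking all object holders:
Start: hat:Bob, umbrella:Mallory
Event 1 (give umbrella: Mallory -> Bob). State: hat:Bob, umbrella:Bob
Event 2 (give hat: Bob -> Mallory). State: hat:Mallory, umbrella:Bob
Event 3 (swap umbrella<->hat: now umbrella:Mallory, hat:Bob). State: hat:Bob, umbrella:Mallory
Event 4 (give umbrella: Mallory -> Quinn). State: hat:Bob, umbrella:Quinn
Event 5 (give umbrella: Quinn -> Mallory). State: hat:Bob, umbrella:Mallory
Event 6 (give hat: Bob -> Carol). State: hat:Carol, umbrella:Mallory
Event 7 (give hat: Carol -> Quinn). State: hat:Quinn, umbrella:Mallory
Event 8 (swap umbrella<->hat: now umbrella:Quinn, hat:Mallory). State: hat:Mallory, umbrella:Quinn
Event 9 (swap hat<->umbrella: now hat:Quinn, umbrella:Mallory). State: hat:Quinn, umbrella:Mallory
Event 10 (give umbrella: Mallory -> Frank). State: hat:Quinn, umbrella:Frank
Event 11 (give hat: Quinn -> Mallory). State: hat:Mallory, umbrella:Frank
Event 12 (swap hat<->umbrella: now hat:Frank, umbrella:Mallory). State: hat:Frank, umbrella:Mallory
Event 13 (give umbrella: Mallory -> Frank). State: hat:Frank, umbrella:Frank
Event 14 (give hat: Frank -> Quinn). State: hat:Quinn, umbrella:Frank

Final state: hat:Quinn, umbrella:Frank
Carol holds: (nothing).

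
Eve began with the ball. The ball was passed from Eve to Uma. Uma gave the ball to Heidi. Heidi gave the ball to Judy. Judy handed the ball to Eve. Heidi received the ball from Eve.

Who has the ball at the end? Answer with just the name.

Tracking the ball through each event:
Start: Eve has the ball.
After event 1: Uma has the ball.
After event 2: Heidi has the ball.
After event 3: Judy has the ball.
After event 4: Eve has the ball.
After event 5: Heidi has the ball.

Answer: Heidi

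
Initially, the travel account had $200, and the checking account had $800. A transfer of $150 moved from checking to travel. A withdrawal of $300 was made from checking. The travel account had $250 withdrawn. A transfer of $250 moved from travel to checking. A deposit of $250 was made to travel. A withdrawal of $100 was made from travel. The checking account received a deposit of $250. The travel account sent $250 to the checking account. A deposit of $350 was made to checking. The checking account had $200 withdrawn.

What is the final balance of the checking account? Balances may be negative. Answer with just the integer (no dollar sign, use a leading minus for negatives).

Answer: 1250

Derivation:
Tracking account balances step by step:
Start: travel=200, checking=800
Event 1 (transfer 150 checking -> travel): checking: 800 - 150 = 650, travel: 200 + 150 = 350. Balances: travel=350, checking=650
Event 2 (withdraw 300 from checking): checking: 650 - 300 = 350. Balances: travel=350, checking=350
Event 3 (withdraw 250 from travel): travel: 350 - 250 = 100. Balances: travel=100, checking=350
Event 4 (transfer 250 travel -> checking): travel: 100 - 250 = -150, checking: 350 + 250 = 600. Balances: travel=-150, checking=600
Event 5 (deposit 250 to travel): travel: -150 + 250 = 100. Balances: travel=100, checking=600
Event 6 (withdraw 100 from travel): travel: 100 - 100 = 0. Balances: travel=0, checking=600
Event 7 (deposit 250 to checking): checking: 600 + 250 = 850. Balances: travel=0, checking=850
Event 8 (transfer 250 travel -> checking): travel: 0 - 250 = -250, checking: 850 + 250 = 1100. Balances: travel=-250, checking=1100
Event 9 (deposit 350 to checking): checking: 1100 + 350 = 1450. Balances: travel=-250, checking=1450
Event 10 (withdraw 200 from checking): checking: 1450 - 200 = 1250. Balances: travel=-250, checking=1250

Final balance of checking: 1250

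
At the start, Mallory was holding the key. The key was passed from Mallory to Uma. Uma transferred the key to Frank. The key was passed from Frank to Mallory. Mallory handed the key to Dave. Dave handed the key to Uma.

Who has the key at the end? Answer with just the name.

Answer: Uma

Derivation:
Tracking the key through each event:
Start: Mallory has the key.
After event 1: Uma has the key.
After event 2: Frank has the key.
After event 3: Mallory has the key.
After event 4: Dave has the key.
After event 5: Uma has the key.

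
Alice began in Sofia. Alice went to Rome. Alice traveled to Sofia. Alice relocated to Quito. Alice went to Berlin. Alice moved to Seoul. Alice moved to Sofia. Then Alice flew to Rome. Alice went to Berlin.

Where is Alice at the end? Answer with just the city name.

Answer: Berlin

Derivation:
Tracking Alice's location:
Start: Alice is in Sofia.
After move 1: Sofia -> Rome. Alice is in Rome.
After move 2: Rome -> Sofia. Alice is in Sofia.
After move 3: Sofia -> Quito. Alice is in Quito.
After move 4: Quito -> Berlin. Alice is in Berlin.
After move 5: Berlin -> Seoul. Alice is in Seoul.
After move 6: Seoul -> Sofia. Alice is in Sofia.
After move 7: Sofia -> Rome. Alice is in Rome.
After move 8: Rome -> Berlin. Alice is in Berlin.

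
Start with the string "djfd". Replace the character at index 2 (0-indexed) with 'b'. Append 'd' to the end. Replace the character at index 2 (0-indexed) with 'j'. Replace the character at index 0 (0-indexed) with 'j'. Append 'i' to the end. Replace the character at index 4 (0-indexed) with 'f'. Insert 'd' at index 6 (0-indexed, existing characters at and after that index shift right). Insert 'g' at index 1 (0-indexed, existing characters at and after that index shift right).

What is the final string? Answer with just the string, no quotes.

Applying each edit step by step:
Start: "djfd"
Op 1 (replace idx 2: 'f' -> 'b'): "djfd" -> "djbd"
Op 2 (append 'd'): "djbd" -> "djbdd"
Op 3 (replace idx 2: 'b' -> 'j'): "djbdd" -> "djjdd"
Op 4 (replace idx 0: 'd' -> 'j'): "djjdd" -> "jjjdd"
Op 5 (append 'i'): "jjjdd" -> "jjjddi"
Op 6 (replace idx 4: 'd' -> 'f'): "jjjddi" -> "jjjdfi"
Op 7 (insert 'd' at idx 6): "jjjdfi" -> "jjjdfid"
Op 8 (insert 'g' at idx 1): "jjjdfid" -> "jgjjdfid"

Answer: jgjjdfid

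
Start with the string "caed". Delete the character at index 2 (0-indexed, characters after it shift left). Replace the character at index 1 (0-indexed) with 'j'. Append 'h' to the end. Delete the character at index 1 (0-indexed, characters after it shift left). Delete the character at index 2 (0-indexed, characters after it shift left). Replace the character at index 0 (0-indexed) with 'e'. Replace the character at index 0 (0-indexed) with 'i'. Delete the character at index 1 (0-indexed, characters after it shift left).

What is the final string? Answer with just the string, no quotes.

Applying each edit step by step:
Start: "caed"
Op 1 (delete idx 2 = 'e'): "caed" -> "cad"
Op 2 (replace idx 1: 'a' -> 'j'): "cad" -> "cjd"
Op 3 (append 'h'): "cjd" -> "cjdh"
Op 4 (delete idx 1 = 'j'): "cjdh" -> "cdh"
Op 5 (delete idx 2 = 'h'): "cdh" -> "cd"
Op 6 (replace idx 0: 'c' -> 'e'): "cd" -> "ed"
Op 7 (replace idx 0: 'e' -> 'i'): "ed" -> "id"
Op 8 (delete idx 1 = 'd'): "id" -> "i"

Answer: i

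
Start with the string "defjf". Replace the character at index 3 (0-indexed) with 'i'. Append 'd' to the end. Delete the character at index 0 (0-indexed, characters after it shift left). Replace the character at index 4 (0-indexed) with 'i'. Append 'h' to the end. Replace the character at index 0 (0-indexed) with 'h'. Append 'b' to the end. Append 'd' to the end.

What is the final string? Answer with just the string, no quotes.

Answer: hfifihbd

Derivation:
Applying each edit step by step:
Start: "defjf"
Op 1 (replace idx 3: 'j' -> 'i'): "defjf" -> "defif"
Op 2 (append 'd'): "defif" -> "defifd"
Op 3 (delete idx 0 = 'd'): "defifd" -> "efifd"
Op 4 (replace idx 4: 'd' -> 'i'): "efifd" -> "efifi"
Op 5 (append 'h'): "efifi" -> "efifih"
Op 6 (replace idx 0: 'e' -> 'h'): "efifih" -> "hfifih"
Op 7 (append 'b'): "hfifih" -> "hfifihb"
Op 8 (append 'd'): "hfifihb" -> "hfifihbd"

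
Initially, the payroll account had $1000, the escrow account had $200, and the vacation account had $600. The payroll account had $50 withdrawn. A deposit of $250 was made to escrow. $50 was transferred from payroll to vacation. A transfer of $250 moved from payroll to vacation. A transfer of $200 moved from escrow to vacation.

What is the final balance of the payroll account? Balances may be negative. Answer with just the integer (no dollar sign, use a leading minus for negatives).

Answer: 650

Derivation:
Tracking account balances step by step:
Start: payroll=1000, escrow=200, vacation=600
Event 1 (withdraw 50 from payroll): payroll: 1000 - 50 = 950. Balances: payroll=950, escrow=200, vacation=600
Event 2 (deposit 250 to escrow): escrow: 200 + 250 = 450. Balances: payroll=950, escrow=450, vacation=600
Event 3 (transfer 50 payroll -> vacation): payroll: 950 - 50 = 900, vacation: 600 + 50 = 650. Balances: payroll=900, escrow=450, vacation=650
Event 4 (transfer 250 payroll -> vacation): payroll: 900 - 250 = 650, vacation: 650 + 250 = 900. Balances: payroll=650, escrow=450, vacation=900
Event 5 (transfer 200 escrow -> vacation): escrow: 450 - 200 = 250, vacation: 900 + 200 = 1100. Balances: payroll=650, escrow=250, vacation=1100

Final balance of payroll: 650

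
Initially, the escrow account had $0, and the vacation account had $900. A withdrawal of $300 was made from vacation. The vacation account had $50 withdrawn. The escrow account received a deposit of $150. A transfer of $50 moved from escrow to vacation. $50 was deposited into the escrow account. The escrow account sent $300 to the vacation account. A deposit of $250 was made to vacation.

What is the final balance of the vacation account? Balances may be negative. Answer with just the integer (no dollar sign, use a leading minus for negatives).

Answer: 1150

Derivation:
Tracking account balances step by step:
Start: escrow=0, vacation=900
Event 1 (withdraw 300 from vacation): vacation: 900 - 300 = 600. Balances: escrow=0, vacation=600
Event 2 (withdraw 50 from vacation): vacation: 600 - 50 = 550. Balances: escrow=0, vacation=550
Event 3 (deposit 150 to escrow): escrow: 0 + 150 = 150. Balances: escrow=150, vacation=550
Event 4 (transfer 50 escrow -> vacation): escrow: 150 - 50 = 100, vacation: 550 + 50 = 600. Balances: escrow=100, vacation=600
Event 5 (deposit 50 to escrow): escrow: 100 + 50 = 150. Balances: escrow=150, vacation=600
Event 6 (transfer 300 escrow -> vacation): escrow: 150 - 300 = -150, vacation: 600 + 300 = 900. Balances: escrow=-150, vacation=900
Event 7 (deposit 250 to vacation): vacation: 900 + 250 = 1150. Balances: escrow=-150, vacation=1150

Final balance of vacation: 1150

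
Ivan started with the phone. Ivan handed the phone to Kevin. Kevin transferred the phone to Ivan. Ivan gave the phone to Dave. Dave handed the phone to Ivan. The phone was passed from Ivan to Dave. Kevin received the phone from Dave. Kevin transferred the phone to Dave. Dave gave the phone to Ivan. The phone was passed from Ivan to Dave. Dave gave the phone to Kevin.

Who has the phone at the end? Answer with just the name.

Answer: Kevin

Derivation:
Tracking the phone through each event:
Start: Ivan has the phone.
After event 1: Kevin has the phone.
After event 2: Ivan has the phone.
After event 3: Dave has the phone.
After event 4: Ivan has the phone.
After event 5: Dave has the phone.
After event 6: Kevin has the phone.
After event 7: Dave has the phone.
After event 8: Ivan has the phone.
After event 9: Dave has the phone.
After event 10: Kevin has the phone.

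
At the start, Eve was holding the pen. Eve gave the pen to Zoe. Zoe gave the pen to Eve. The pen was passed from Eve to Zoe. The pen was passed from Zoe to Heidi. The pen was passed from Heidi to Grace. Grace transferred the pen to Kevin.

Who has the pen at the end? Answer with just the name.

Tracking the pen through each event:
Start: Eve has the pen.
After event 1: Zoe has the pen.
After event 2: Eve has the pen.
After event 3: Zoe has the pen.
After event 4: Heidi has the pen.
After event 5: Grace has the pen.
After event 6: Kevin has the pen.

Answer: Kevin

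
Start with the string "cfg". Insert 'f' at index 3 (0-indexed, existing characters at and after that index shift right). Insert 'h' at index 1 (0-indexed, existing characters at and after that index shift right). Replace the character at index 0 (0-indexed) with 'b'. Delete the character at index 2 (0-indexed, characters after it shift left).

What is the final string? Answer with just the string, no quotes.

Applying each edit step by step:
Start: "cfg"
Op 1 (insert 'f' at idx 3): "cfg" -> "cfgf"
Op 2 (insert 'h' at idx 1): "cfgf" -> "chfgf"
Op 3 (replace idx 0: 'c' -> 'b'): "chfgf" -> "bhfgf"
Op 4 (delete idx 2 = 'f'): "bhfgf" -> "bhgf"

Answer: bhgf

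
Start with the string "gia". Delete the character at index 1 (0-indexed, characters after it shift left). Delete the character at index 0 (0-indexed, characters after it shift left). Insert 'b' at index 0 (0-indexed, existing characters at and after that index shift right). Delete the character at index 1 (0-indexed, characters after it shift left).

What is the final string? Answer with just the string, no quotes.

Applying each edit step by step:
Start: "gia"
Op 1 (delete idx 1 = 'i'): "gia" -> "ga"
Op 2 (delete idx 0 = 'g'): "ga" -> "a"
Op 3 (insert 'b' at idx 0): "a" -> "ba"
Op 4 (delete idx 1 = 'a'): "ba" -> "b"

Answer: b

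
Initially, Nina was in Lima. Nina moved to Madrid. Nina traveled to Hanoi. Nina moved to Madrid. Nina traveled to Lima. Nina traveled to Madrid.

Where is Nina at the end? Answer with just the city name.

Tracking Nina's location:
Start: Nina is in Lima.
After move 1: Lima -> Madrid. Nina is in Madrid.
After move 2: Madrid -> Hanoi. Nina is in Hanoi.
After move 3: Hanoi -> Madrid. Nina is in Madrid.
After move 4: Madrid -> Lima. Nina is in Lima.
After move 5: Lima -> Madrid. Nina is in Madrid.

Answer: Madrid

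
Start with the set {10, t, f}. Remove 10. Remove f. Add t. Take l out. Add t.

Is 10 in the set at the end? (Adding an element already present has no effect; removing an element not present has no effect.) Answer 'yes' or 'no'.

Answer: no

Derivation:
Tracking the set through each operation:
Start: {10, f, t}
Event 1 (remove 10): removed. Set: {f, t}
Event 2 (remove f): removed. Set: {t}
Event 3 (add t): already present, no change. Set: {t}
Event 4 (remove l): not present, no change. Set: {t}
Event 5 (add t): already present, no change. Set: {t}

Final set: {t} (size 1)
10 is NOT in the final set.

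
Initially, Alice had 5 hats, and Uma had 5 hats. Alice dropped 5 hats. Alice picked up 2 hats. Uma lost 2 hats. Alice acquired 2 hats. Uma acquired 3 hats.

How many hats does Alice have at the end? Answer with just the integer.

Tracking counts step by step:
Start: Alice=5, Uma=5
Event 1 (Alice -5): Alice: 5 -> 0. State: Alice=0, Uma=5
Event 2 (Alice +2): Alice: 0 -> 2. State: Alice=2, Uma=5
Event 3 (Uma -2): Uma: 5 -> 3. State: Alice=2, Uma=3
Event 4 (Alice +2): Alice: 2 -> 4. State: Alice=4, Uma=3
Event 5 (Uma +3): Uma: 3 -> 6. State: Alice=4, Uma=6

Alice's final count: 4

Answer: 4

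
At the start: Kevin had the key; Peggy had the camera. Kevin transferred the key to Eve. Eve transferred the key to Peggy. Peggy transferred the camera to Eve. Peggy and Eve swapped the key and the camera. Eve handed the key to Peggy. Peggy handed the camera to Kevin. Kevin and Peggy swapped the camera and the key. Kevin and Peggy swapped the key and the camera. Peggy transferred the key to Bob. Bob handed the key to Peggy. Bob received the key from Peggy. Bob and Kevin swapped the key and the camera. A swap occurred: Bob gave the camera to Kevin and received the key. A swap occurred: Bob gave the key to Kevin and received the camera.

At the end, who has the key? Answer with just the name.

Answer: Kevin

Derivation:
Tracking all object holders:
Start: key:Kevin, camera:Peggy
Event 1 (give key: Kevin -> Eve). State: key:Eve, camera:Peggy
Event 2 (give key: Eve -> Peggy). State: key:Peggy, camera:Peggy
Event 3 (give camera: Peggy -> Eve). State: key:Peggy, camera:Eve
Event 4 (swap key<->camera: now key:Eve, camera:Peggy). State: key:Eve, camera:Peggy
Event 5 (give key: Eve -> Peggy). State: key:Peggy, camera:Peggy
Event 6 (give camera: Peggy -> Kevin). State: key:Peggy, camera:Kevin
Event 7 (swap camera<->key: now camera:Peggy, key:Kevin). State: key:Kevin, camera:Peggy
Event 8 (swap key<->camera: now key:Peggy, camera:Kevin). State: key:Peggy, camera:Kevin
Event 9 (give key: Peggy -> Bob). State: key:Bob, camera:Kevin
Event 10 (give key: Bob -> Peggy). State: key:Peggy, camera:Kevin
Event 11 (give key: Peggy -> Bob). State: key:Bob, camera:Kevin
Event 12 (swap key<->camera: now key:Kevin, camera:Bob). State: key:Kevin, camera:Bob
Event 13 (swap camera<->key: now camera:Kevin, key:Bob). State: key:Bob, camera:Kevin
Event 14 (swap key<->camera: now key:Kevin, camera:Bob). State: key:Kevin, camera:Bob

Final state: key:Kevin, camera:Bob
The key is held by Kevin.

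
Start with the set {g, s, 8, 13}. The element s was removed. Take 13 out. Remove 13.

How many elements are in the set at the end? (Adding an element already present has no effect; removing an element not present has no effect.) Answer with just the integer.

Tracking the set through each operation:
Start: {13, 8, g, s}
Event 1 (remove s): removed. Set: {13, 8, g}
Event 2 (remove 13): removed. Set: {8, g}
Event 3 (remove 13): not present, no change. Set: {8, g}

Final set: {8, g} (size 2)

Answer: 2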